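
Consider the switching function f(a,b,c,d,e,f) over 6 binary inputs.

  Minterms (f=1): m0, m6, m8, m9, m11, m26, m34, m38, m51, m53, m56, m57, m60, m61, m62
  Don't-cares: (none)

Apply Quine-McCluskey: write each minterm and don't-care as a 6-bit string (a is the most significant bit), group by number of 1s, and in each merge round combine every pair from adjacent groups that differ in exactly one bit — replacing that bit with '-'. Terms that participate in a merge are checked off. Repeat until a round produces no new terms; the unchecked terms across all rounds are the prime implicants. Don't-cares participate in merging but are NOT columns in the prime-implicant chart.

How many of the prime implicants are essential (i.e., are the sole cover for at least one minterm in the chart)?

9

[col 0] 000000*, 000110*, 001000*, 001001*, 001011*, 011010, 100010*, 100110*, 110011, 110101*, 111000*, 111001*, 111100*, 111101*, 111110*
[col 1] -00110, 00-000, 0010-1, 00100-, 100-10, 11-101, 111-00*, 111-01*, 11100-*, 1111-0, 11110-*
[col 2] 111-0-
Prime implicants: -00110, 00-000, 0010-1, 00100-, 011010, 100-10, 11-101, 110011, 111-0-, 1111-0
PI chart (minterm → PIs covering it):
  0 | 00-000  (sole → essential)
  6 | -00110  (sole → essential)
  8 | 00-000,00100-
  9 | 0010-1,00100-
  11 | 0010-1  (sole → essential)
  26 | 011010  (sole → essential)
  34 | 100-10  (sole → essential)
  38 | -00110,100-10
  51 | 110011  (sole → essential)
  53 | 11-101  (sole → essential)
  56 | 111-0-  (sole → essential)
  57 | 111-0-  (sole → essential)
  60 | 111-0-,1111-0
  61 | 11-101,111-0-
  62 | 1111-0  (sole → essential)
Essential prime implicants: -00110, 00-000, 0010-1, 011010, 100-10, 11-101, 110011, 111-0-, 1111-0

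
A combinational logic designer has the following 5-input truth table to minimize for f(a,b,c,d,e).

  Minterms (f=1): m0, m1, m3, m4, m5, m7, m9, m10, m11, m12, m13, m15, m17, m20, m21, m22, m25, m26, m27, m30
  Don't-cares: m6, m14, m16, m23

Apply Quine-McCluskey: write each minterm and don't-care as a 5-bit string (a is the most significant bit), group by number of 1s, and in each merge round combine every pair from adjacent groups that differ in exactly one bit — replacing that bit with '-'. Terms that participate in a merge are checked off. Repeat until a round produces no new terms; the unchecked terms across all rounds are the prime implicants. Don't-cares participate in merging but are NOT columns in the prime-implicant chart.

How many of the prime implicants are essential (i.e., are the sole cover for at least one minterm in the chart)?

[col 0] 00000*, 00001*, 00011*, 00100*, 00101*, 00110*, 00111*, 01001*, 01010*, 01011*, 01100*, 01101*, 01110*, 01111*, 10000*, 10001*, 10100*, 10101*, 10110*, 10111*, 11001*, 11010*, 11011*, 11110*
[col 1] -0000*, -0001*, -0100*, -0101*, -0110*, -0111*, -1001*, -1010*, -1011*, -1110*, 0-001*, 0-011*, 0-100*, 0-101*, 0-110*, 0-111*, 00-00*, 00-01*, 00-11*, 000-1*, 0000-*, 001-0*, 001-1*, 0010-*, 0011-*, 01-01*, 01-10*, 01-11*, 010-1*, 0101-*, 011-0*, 011-1*, 0110-*, 0111-*, 1-001*, 1-110*, 10-00*, 10-01*, 1000-*, 101-0*, 101-1*, 1010-*, 1011-*, 11-10*, 110-1*, 1101-*
[col 2] --001, --110, -0-00*, -0-01*, -000-*, -01-0*, -01-1*, -010-*, -011-*, -1-10, -10-1, -101-, 0--01*, 0--11*, 0-0-1*, 0-1-0*, 0-1-1*, 0-10-*, 0-11-*, 00--1*, 00-0-*, 001--*, 01--1*, 01-1-, 011--*, 10-0-*, 101--*
[col 3] -0-0-, -01--, 0---1, 0-1--
Prime implicants: --001, --110, -0-0-, -01--, -1-10, -10-1, -101-, 0---1, 0-1--, 01-1-
PI chart (minterm → PIs covering it):
  0 | -0-0-  (sole → essential)
  1 | --001,-0-0-,0---1
  3 | 0---1  (sole → essential)
  4 | -0-0-,-01--,0-1--
  5 | -0-0-,-01--,0---1,0-1--
  7 | -01--,0---1,0-1--
  9 | --001,-10-1,0---1
  10 | -1-10,-101-,01-1-
  11 | -10-1,-101-,0---1,01-1-
  12 | 0-1--  (sole → essential)
  13 | 0---1,0-1--
  15 | 0---1,0-1--,01-1-
  17 | --001,-0-0-
  20 | -0-0-,-01--
  21 | -0-0-,-01--
  22 | --110,-01--
  25 | --001,-10-1
  26 | -1-10,-101-
  27 | -10-1,-101-
  30 | --110,-1-10
Essential prime implicants: -0-0-, 0---1, 0-1--

3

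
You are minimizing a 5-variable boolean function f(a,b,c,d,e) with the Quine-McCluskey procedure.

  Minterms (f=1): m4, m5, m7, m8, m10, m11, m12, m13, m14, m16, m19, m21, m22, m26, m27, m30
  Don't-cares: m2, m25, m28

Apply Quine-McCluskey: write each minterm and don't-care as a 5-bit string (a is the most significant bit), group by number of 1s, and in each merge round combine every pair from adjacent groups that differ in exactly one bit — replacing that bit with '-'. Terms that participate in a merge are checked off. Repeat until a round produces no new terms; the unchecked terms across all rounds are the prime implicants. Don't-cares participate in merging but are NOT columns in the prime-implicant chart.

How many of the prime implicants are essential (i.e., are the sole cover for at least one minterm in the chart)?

8

size-2^0 implicants → 00010(✓)  00100(✓)  00101(✓)  00111(✓)  01000(✓)  01010(✓)  01011(✓)  01100(✓)  01101(✓)  01110(✓)  10000  10011(✓)  10101(✓)  10110(✓)  11001(✓)  11010(✓)  11011(✓)  11100(✓)  11110(✓)
size-2^1 implicants → -0101  -1010(✓)  -1011(✓)  -1100(✓)  -1110(✓)  0-010  0-100(✓)  0-101(✓)  001-1  0010-(✓)  01-00(✓)  01-10(✓)  010-0(✓)  0101-(✓)  011-0(✓)  0110-(✓)  1-011  1-110  11-10(✓)  110-1  1101-(✓)  111-0(✓)
size-2^2 implicants → -1-10  -101-  -11-0  0-10-  01--0
Unchecked terms (primes): -0101, -1-10, -101-, -11-0, 0-010, 0-10-, 001-1, 01--0, 1-011, 1-110, 10000, 110-1
Minterm coverage:
  m4 ⊆ 0-10- [E]
  m5 ⊆ -0101,0-10-,001-1
  m7 ⊆ 001-1 [E]
  m8 ⊆ 01--0 [E]
  m10 ⊆ -1-10,-101-,0-010,01--0
  m11 ⊆ -101- [E]
  m12 ⊆ -11-0,0-10-,01--0
  m13 ⊆ 0-10- [E]
  m14 ⊆ -1-10,-11-0,01--0
  m16 ⊆ 10000 [E]
  m19 ⊆ 1-011 [E]
  m21 ⊆ -0101 [E]
  m22 ⊆ 1-110 [E]
  m26 ⊆ -1-10,-101-
  m27 ⊆ -101-,1-011,110-1
  m30 ⊆ -1-10,-11-0,1-110
E = {-0101, -101-, 0-10-, 001-1, 01--0, 1-011, 1-110, 10000}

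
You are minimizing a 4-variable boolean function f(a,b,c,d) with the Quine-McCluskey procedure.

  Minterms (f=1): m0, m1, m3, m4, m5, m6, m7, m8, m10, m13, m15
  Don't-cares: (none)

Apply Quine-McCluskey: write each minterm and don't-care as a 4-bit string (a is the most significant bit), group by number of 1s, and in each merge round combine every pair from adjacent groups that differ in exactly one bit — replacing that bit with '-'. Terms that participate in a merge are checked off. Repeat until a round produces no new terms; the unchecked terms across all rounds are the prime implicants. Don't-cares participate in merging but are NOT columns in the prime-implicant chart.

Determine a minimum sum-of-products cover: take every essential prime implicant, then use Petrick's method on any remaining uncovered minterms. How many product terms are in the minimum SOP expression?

5

Round 0: 0000✓ 0001✓ 0011✓ 0100✓ 0101✓ 0110✓ 0111✓ 1000✓ 1010✓ 1101✓ 1111✓
Round 1: -000 -101✓ -111✓ 0-00✓ 0-01✓ 0-11✓ 00-1✓ 000-✓ 01-0✓ 01-1✓ 010-✓ 011-✓ 10-0 11-1✓
Round 2: -1-1 0--1 0-0- 01--
PIs = {-000, -1-1, 0--1, 0-0-, 01--, 10-0}
Coverage chart:
  m0: -000,0-0-
  m1: 0--1,0-0-
  m3: 0--1 ←essential
  m4: 0-0-,01--
  m5: -1-1,0--1,0-0-,01--
  m6: 01-- ←essential
  m7: -1-1,0--1,01--
  m8: -000,10-0
  m10: 10-0 ←essential
  m13: -1-1 ←essential
  m15: -1-1 ←essential
Essential: -1-1, 0--1, 01--, 10-0
Petrick residual → -000
Min cover (5 terms): b'c'd' + bd + a'd + a'b + ab'd'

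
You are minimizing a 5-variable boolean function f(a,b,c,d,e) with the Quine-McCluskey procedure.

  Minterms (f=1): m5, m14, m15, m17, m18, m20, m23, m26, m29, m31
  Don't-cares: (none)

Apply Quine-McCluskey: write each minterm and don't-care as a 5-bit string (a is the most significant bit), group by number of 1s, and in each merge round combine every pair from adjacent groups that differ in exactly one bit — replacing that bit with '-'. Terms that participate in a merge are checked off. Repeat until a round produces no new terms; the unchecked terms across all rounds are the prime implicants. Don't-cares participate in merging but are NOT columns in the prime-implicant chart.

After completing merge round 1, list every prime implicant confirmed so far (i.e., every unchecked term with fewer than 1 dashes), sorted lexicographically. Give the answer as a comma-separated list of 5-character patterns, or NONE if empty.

00101, 10001, 10100

[col 0] 00101, 01110*, 01111*, 10001, 10010*, 10100, 10111*, 11010*, 11101*, 11111*
[col 1] -1111, 0111-, 1-010, 1-111, 111-1
Prime implicants: -1111, 00101, 0111-, 1-010, 1-111, 10001, 10100, 111-1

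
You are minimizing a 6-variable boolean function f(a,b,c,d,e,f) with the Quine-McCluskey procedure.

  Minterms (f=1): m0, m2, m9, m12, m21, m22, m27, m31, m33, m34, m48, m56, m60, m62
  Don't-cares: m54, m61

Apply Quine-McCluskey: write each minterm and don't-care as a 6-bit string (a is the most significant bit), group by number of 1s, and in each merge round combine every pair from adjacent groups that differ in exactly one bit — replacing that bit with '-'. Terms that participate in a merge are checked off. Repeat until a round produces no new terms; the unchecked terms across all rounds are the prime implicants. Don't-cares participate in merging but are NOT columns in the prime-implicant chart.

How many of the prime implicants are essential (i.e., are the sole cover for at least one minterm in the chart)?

9

size-2^0 implicants → 000000(✓)  000010(✓)  001001  001100  010101  010110(✓)  011011(✓)  011111(✓)  100001  100010(✓)  110000(✓)  110110(✓)  111000(✓)  111100(✓)  111101(✓)  111110(✓)
size-2^1 implicants → -00010  -10110  0000-0  011-11  11-000  11-110  111-00  1111-0  11110-
Unchecked terms (primes): -00010, -10110, 0000-0, 001001, 001100, 010101, 011-11, 100001, 11-000, 11-110, 111-00, 1111-0, 11110-
Minterm coverage:
  m0 ⊆ 0000-0 [E]
  m2 ⊆ -00010,0000-0
  m9 ⊆ 001001 [E]
  m12 ⊆ 001100 [E]
  m21 ⊆ 010101 [E]
  m22 ⊆ -10110 [E]
  m27 ⊆ 011-11 [E]
  m31 ⊆ 011-11 [E]
  m33 ⊆ 100001 [E]
  m34 ⊆ -00010 [E]
  m48 ⊆ 11-000 [E]
  m56 ⊆ 11-000,111-00
  m60 ⊆ 111-00,1111-0,11110-
  m62 ⊆ 11-110,1111-0
E = {-00010, -10110, 0000-0, 001001, 001100, 010101, 011-11, 100001, 11-000}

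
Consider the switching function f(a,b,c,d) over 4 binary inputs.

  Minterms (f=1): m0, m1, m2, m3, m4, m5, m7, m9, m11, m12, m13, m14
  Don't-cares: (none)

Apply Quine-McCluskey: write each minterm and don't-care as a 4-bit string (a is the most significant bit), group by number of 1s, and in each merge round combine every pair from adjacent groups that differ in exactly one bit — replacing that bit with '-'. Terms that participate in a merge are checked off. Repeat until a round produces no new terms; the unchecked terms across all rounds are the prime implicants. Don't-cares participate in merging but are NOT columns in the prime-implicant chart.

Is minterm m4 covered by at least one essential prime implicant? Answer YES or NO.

NO

Round 0: 0000✓ 0001✓ 0010✓ 0011✓ 0100✓ 0101✓ 0111✓ 1001✓ 1011✓ 1100✓ 1101✓ 1110✓
Round 1: -001✓ -011✓ -100✓ -101✓ 0-00✓ 0-01✓ 0-11✓ 00-0✓ 00-1✓ 000-✓ 001-✓ 01-1✓ 010-✓ 1-01✓ 10-1✓ 11-0 110-✓
Round 2: --01 -0-1 -10- 0--1 0-0- 00--
PIs = {--01, -0-1, -10-, 0--1, 0-0-, 00--, 11-0}
Coverage chart:
  m0: 0-0-,00--
  m1: --01,-0-1,0--1,0-0-,00--
  m2: 00-- ←essential
  m3: -0-1,0--1,00--
  m4: -10-,0-0-
  m5: --01,-10-,0--1,0-0-
  m7: 0--1 ←essential
  m9: --01,-0-1
  m11: -0-1 ←essential
  m12: -10-,11-0
  m13: --01,-10-
  m14: 11-0 ←essential
Essential: -0-1, 0--1, 00--, 11-0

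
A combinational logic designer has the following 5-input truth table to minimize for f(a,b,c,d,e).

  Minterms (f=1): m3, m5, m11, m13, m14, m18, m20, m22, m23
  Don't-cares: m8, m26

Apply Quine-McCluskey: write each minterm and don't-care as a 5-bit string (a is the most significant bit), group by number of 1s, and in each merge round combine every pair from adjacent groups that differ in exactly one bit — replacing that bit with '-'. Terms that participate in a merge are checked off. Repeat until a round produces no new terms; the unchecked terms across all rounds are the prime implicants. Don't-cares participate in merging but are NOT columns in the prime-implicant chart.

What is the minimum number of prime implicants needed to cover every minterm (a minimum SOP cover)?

size-2^0 implicants → 00011(✓)  00101(✓)  01000  01011(✓)  01101(✓)  01110  10010(✓)  10100(✓)  10110(✓)  10111(✓)  11010(✓)
size-2^1 implicants → 0-011  0-101  1-010  10-10  101-0  1011-
Unchecked terms (primes): 0-011, 0-101, 01000, 01110, 1-010, 10-10, 101-0, 1011-
Minterm coverage:
  m3 ⊆ 0-011 [E]
  m5 ⊆ 0-101 [E]
  m11 ⊆ 0-011 [E]
  m13 ⊆ 0-101 [E]
  m14 ⊆ 01110 [E]
  m18 ⊆ 1-010,10-10
  m20 ⊆ 101-0 [E]
  m22 ⊆ 10-10,101-0,1011-
  m23 ⊆ 1011- [E]
E = {0-011, 0-101, 01110, 101-0, 1011-}
Petrick residual → 1-010
Cover = a'c'de + a'cd'e + a'bcde' + ac'de' + ab'ce' + ab'cd  |cover|=6

6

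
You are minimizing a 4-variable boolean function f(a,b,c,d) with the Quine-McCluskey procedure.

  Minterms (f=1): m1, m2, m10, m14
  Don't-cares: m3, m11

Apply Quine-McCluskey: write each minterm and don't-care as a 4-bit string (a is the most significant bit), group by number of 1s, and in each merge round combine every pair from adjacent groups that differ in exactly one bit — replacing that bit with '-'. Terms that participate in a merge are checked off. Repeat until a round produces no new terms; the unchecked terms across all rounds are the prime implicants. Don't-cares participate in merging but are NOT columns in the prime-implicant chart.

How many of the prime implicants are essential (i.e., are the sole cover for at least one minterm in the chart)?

size-2^0 implicants → 0001(✓)  0010(✓)  0011(✓)  1010(✓)  1011(✓)  1110(✓)
size-2^1 implicants → -010(✓)  -011(✓)  00-1  001-(✓)  1-10  101-(✓)
size-2^2 implicants → -01-
Unchecked terms (primes): -01-, 00-1, 1-10
Minterm coverage:
  m1 ⊆ 00-1 [E]
  m2 ⊆ -01- [E]
  m10 ⊆ -01-,1-10
  m14 ⊆ 1-10 [E]
E = {-01-, 00-1, 1-10}

3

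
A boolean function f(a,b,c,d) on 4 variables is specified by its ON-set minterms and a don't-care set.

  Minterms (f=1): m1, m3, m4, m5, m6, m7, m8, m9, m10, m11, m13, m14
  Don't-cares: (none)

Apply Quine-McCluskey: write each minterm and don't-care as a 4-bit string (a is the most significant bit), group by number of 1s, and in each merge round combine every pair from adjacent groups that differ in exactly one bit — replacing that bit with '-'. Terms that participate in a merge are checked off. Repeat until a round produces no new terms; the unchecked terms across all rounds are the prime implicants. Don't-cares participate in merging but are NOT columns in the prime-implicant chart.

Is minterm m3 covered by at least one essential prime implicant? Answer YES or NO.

size-2^0 implicants → 0001(✓)  0011(✓)  0100(✓)  0101(✓)  0110(✓)  0111(✓)  1000(✓)  1001(✓)  1010(✓)  1011(✓)  1101(✓)  1110(✓)
size-2^1 implicants → -001(✓)  -011(✓)  -101(✓)  -110  0-01(✓)  0-11(✓)  00-1(✓)  01-0(✓)  01-1(✓)  010-(✓)  011-(✓)  1-01(✓)  1-10  10-0(✓)  10-1(✓)  100-(✓)  101-(✓)
size-2^2 implicants → --01  -0-1  0--1  01--  10--
Unchecked terms (primes): --01, -0-1, -110, 0--1, 01--, 1-10, 10--
Minterm coverage:
  m1 ⊆ --01,-0-1,0--1
  m3 ⊆ -0-1,0--1
  m4 ⊆ 01-- [E]
  m5 ⊆ --01,0--1,01--
  m6 ⊆ -110,01--
  m7 ⊆ 0--1,01--
  m8 ⊆ 10-- [E]
  m9 ⊆ --01,-0-1,10--
  m10 ⊆ 1-10,10--
  m11 ⊆ -0-1,10--
  m13 ⊆ --01 [E]
  m14 ⊆ -110,1-10
E = {--01, 01--, 10--}

NO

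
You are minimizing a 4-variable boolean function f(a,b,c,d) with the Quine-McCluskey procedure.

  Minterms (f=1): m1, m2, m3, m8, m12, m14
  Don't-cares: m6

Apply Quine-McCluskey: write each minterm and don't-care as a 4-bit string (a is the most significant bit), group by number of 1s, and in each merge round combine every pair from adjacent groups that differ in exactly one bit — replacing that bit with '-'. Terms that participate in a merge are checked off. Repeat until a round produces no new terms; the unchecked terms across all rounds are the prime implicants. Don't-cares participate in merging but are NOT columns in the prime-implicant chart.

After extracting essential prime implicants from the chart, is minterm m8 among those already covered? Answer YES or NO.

YES

Round 0: 0001✓ 0010✓ 0011✓ 0110✓ 1000✓ 1100✓ 1110✓
Round 1: -110 0-10 00-1 001- 1-00 11-0
PIs = {-110, 0-10, 00-1, 001-, 1-00, 11-0}
Coverage chart:
  m1: 00-1 ←essential
  m2: 0-10,001-
  m3: 00-1,001-
  m8: 1-00 ←essential
  m12: 1-00,11-0
  m14: -110,11-0
Essential: 00-1, 1-00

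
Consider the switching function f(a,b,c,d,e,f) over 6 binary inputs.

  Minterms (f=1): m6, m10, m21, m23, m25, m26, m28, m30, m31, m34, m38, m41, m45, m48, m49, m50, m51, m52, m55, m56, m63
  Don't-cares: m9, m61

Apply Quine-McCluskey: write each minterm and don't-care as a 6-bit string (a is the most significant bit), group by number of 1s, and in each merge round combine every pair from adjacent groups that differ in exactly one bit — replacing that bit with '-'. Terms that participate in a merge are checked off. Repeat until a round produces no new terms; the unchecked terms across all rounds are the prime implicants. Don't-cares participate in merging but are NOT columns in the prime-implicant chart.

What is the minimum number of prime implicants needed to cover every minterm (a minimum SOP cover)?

11

Round 0: 000110✓ 001001✓ 001010✓ 010101✓ 010111✓ 011001✓ 011010✓ 011100✓ 011110✓ 011111✓ 100010✓ 100110✓ 101001✓ 101101✓ 110000✓ 110001✓ 110010✓ 110011✓ 110100✓ 110111✓ 111000✓ 111101✓ 111111✓
Round 1: -00110 -01001 -10111✓ -11111✓ 0-1001 0-1010 01-111✓ 0101-1 011-10 0111-0 01111- 1-0010 1-1101 100-10 101-01 11-000 11-111✓ 110-00 110-11 1100-0✓ 1100-1✓ 11000-✓ 11001-✓ 1111-1
Round 2: -1-111 1100--
PIs = {-00110, -01001, -1-111, 0-1001, 0-1010, 0101-1, 011-10, 0111-0, 01111-, 1-0010, 1-1101, 100-10, 101-01, 11-000, 110-00, 110-11, 1100--, 1111-1}
Coverage chart:
  m6: -00110 ←essential
  m10: 0-1010 ←essential
  m21: 0101-1 ←essential
  m23: -1-111,0101-1
  m25: 0-1001 ←essential
  m26: 0-1010,011-10
  m28: 0111-0 ←essential
  m30: 011-10,0111-0,01111-
  m31: -1-111,01111-
  m34: 1-0010,100-10
  m38: -00110,100-10
  m41: -01001,101-01
  m45: 1-1101,101-01
  m48: 11-000,110-00,1100--
  m49: 1100-- ←essential
  m50: 1-0010,1100--
  m51: 110-11,1100--
  m52: 110-00 ←essential
  m55: -1-111,110-11
  m56: 11-000 ←essential
  m63: -1-111,1111-1
Essential: -00110, 0-1001, 0-1010, 0101-1, 0111-0, 11-000, 110-00, 1100--
Petrick residual → -1-111, 1-0010, 101-01
Min cover (11 terms): b'c'def' + bdef + a'cd'e'f + a'cd'ef' + a'bc'df + a'bcdf' + ac'd'ef' + ab'ce'f + abd'e'f' + abc'e'f' + abc'd'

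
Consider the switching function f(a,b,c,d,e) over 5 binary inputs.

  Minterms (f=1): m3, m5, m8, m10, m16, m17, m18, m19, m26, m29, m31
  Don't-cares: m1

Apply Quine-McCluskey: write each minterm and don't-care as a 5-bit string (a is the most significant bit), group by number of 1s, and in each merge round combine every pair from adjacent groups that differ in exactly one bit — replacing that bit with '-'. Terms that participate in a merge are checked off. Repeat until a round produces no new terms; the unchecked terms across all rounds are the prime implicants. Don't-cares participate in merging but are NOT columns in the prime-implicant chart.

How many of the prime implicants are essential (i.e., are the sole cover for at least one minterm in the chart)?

5

size-2^0 implicants → 00001(✓)  00011(✓)  00101(✓)  01000(✓)  01010(✓)  10000(✓)  10001(✓)  10010(✓)  10011(✓)  11010(✓)  11101(✓)  11111(✓)
size-2^1 implicants → -0001(✓)  -0011(✓)  -1010  00-01  000-1(✓)  010-0  1-010  100-0(✓)  100-1(✓)  1000-(✓)  1001-(✓)  111-1
size-2^2 implicants → -00-1  100--
Unchecked terms (primes): -00-1, -1010, 00-01, 010-0, 1-010, 100--, 111-1
Minterm coverage:
  m3 ⊆ -00-1 [E]
  m5 ⊆ 00-01 [E]
  m8 ⊆ 010-0 [E]
  m10 ⊆ -1010,010-0
  m16 ⊆ 100-- [E]
  m17 ⊆ -00-1,100--
  m18 ⊆ 1-010,100--
  m19 ⊆ -00-1,100--
  m26 ⊆ -1010,1-010
  m29 ⊆ 111-1 [E]
  m31 ⊆ 111-1 [E]
E = {-00-1, 00-01, 010-0, 100--, 111-1}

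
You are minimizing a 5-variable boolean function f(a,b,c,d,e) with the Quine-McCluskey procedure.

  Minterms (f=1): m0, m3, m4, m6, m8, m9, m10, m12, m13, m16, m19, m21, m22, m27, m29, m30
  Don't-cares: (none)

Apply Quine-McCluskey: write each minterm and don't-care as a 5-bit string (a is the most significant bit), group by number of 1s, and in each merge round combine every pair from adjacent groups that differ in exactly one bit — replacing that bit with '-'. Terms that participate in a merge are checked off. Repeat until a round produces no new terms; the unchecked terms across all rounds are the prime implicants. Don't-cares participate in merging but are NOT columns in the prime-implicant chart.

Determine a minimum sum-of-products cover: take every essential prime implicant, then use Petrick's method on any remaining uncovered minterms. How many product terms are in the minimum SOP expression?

Round 0: 00000✓ 00011✓ 00100✓ 00110✓ 01000✓ 01001✓ 01010✓ 01100✓ 01101✓ 10000✓ 10011✓ 10101✓ 10110✓ 11011✓ 11101✓ 11110✓
Round 1: -0000 -0011 -0110 -1101 0-000✓ 0-100✓ 00-00✓ 001-0 01-00✓ 01-01✓ 010-0 0100-✓ 0110-✓ 1-011 1-101 1-110
Round 2: 0--00 01-0-
PIs = {-0000, -0011, -0110, -1101, 0--00, 001-0, 01-0-, 010-0, 1-011, 1-101, 1-110}
Coverage chart:
  m0: -0000,0--00
  m3: -0011 ←essential
  m4: 0--00,001-0
  m6: -0110,001-0
  m8: 0--00,01-0-,010-0
  m9: 01-0- ←essential
  m10: 010-0 ←essential
  m12: 0--00,01-0-
  m13: -1101,01-0-
  m16: -0000 ←essential
  m19: -0011,1-011
  m21: 1-101 ←essential
  m22: -0110,1-110
  m27: 1-011 ←essential
  m29: -1101,1-101
  m30: 1-110 ←essential
Essential: -0000, -0011, 01-0-, 010-0, 1-011, 1-101, 1-110
Petrick residual → 001-0
Min cover (8 terms): b'c'd'e' + b'c'de + a'b'ce' + a'bd' + a'bc'e' + ac'de + acd'e + acde'

8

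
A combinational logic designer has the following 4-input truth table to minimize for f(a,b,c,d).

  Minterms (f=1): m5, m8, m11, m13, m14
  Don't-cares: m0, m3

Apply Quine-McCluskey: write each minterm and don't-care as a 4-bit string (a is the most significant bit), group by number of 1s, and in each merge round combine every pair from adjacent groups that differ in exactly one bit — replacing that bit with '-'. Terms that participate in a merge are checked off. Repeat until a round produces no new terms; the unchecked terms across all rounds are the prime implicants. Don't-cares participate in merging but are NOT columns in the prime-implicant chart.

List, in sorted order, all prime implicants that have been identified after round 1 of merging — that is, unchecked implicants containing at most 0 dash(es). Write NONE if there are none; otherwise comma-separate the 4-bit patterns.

1110

Round 0: 0000✓ 0011✓ 0101✓ 1000✓ 1011✓ 1101✓ 1110
Round 1: -000 -011 -101
PIs = {-000, -011, -101, 1110}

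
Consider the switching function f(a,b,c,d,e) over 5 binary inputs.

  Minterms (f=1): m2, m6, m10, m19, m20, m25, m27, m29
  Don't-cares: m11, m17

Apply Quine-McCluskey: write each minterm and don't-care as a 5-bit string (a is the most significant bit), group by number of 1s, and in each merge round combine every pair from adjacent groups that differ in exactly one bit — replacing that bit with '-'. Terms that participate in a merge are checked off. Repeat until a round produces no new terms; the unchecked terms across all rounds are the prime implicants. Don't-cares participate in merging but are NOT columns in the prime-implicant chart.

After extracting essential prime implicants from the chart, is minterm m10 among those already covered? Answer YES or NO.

size-2^0 implicants → 00010(✓)  00110(✓)  01010(✓)  01011(✓)  10001(✓)  10011(✓)  10100  11001(✓)  11011(✓)  11101(✓)
size-2^1 implicants → -1011  0-010  00-10  0101-  1-001(✓)  1-011(✓)  100-1(✓)  11-01  110-1(✓)
size-2^2 implicants → 1-0-1
Unchecked terms (primes): -1011, 0-010, 00-10, 0101-, 1-0-1, 10100, 11-01
Minterm coverage:
  m2 ⊆ 0-010,00-10
  m6 ⊆ 00-10 [E]
  m10 ⊆ 0-010,0101-
  m19 ⊆ 1-0-1 [E]
  m20 ⊆ 10100 [E]
  m25 ⊆ 1-0-1,11-01
  m27 ⊆ -1011,1-0-1
  m29 ⊆ 11-01 [E]
E = {00-10, 1-0-1, 10100, 11-01}

NO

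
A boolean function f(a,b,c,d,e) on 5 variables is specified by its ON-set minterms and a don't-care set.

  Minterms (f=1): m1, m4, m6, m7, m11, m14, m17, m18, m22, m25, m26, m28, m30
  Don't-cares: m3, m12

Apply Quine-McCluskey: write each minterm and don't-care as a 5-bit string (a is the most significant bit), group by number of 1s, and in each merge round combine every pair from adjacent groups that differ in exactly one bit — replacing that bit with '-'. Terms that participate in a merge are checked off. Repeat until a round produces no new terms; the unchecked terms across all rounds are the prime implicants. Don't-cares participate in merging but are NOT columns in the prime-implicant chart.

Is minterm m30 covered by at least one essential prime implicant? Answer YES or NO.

[col 0] 00001*, 00011*, 00100*, 00110*, 00111*, 01011*, 01100*, 01110*, 10001*, 10010*, 10110*, 11001*, 11010*, 11100*, 11110*
[col 1] -0001, -0110*, -1100*, -1110*, 0-011, 0-100*, 0-110*, 00-11, 000-1, 001-0*, 0011-, 011-0*, 1-001, 1-010*, 1-110*, 10-10*, 11-10*, 111-0*
[col 2] --110, -11-0, 0-1-0, 1--10
Prime implicants: --110, -0001, -11-0, 0-011, 0-1-0, 00-11, 000-1, 0011-, 1--10, 1-001
PI chart (minterm → PIs covering it):
  1 | -0001,000-1
  4 | 0-1-0  (sole → essential)
  6 | --110,0-1-0,0011-
  7 | 00-11,0011-
  11 | 0-011  (sole → essential)
  14 | --110,-11-0,0-1-0
  17 | -0001,1-001
  18 | 1--10  (sole → essential)
  22 | --110,1--10
  25 | 1-001  (sole → essential)
  26 | 1--10  (sole → essential)
  28 | -11-0  (sole → essential)
  30 | --110,-11-0,1--10
Essential prime implicants: -11-0, 0-011, 0-1-0, 1--10, 1-001

YES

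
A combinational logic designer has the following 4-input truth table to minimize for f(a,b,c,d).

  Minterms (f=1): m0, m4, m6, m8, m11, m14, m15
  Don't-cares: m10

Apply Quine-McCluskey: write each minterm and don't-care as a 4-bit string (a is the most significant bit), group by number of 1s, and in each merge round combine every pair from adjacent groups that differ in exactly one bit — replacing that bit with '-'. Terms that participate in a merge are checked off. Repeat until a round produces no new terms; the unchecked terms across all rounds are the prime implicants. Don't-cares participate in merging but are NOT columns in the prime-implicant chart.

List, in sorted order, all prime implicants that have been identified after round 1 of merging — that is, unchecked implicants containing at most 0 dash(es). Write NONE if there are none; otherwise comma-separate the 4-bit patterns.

[col 0] 0000*, 0100*, 0110*, 1000*, 1010*, 1011*, 1110*, 1111*
[col 1] -000, -110, 0-00, 01-0, 1-10*, 1-11*, 10-0, 101-*, 111-*
[col 2] 1-1-
Prime implicants: -000, -110, 0-00, 01-0, 1-1-, 10-0

NONE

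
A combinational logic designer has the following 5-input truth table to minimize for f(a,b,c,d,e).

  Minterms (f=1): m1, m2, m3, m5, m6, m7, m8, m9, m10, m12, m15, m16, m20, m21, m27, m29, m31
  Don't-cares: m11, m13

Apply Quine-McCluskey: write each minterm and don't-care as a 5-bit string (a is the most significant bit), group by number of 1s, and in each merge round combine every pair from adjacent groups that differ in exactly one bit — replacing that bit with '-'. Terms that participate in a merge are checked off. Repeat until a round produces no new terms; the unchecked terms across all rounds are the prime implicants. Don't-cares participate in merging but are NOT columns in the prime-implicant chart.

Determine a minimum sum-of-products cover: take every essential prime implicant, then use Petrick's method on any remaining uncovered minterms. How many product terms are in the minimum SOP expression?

[col 0] 00001*, 00010*, 00011*, 00101*, 00110*, 00111*, 01000*, 01001*, 01010*, 01011*, 01100*, 01101*, 01111*, 10000*, 10100*, 10101*, 11011*, 11101*, 11111*
[col 1] -0101*, -1011*, -1101*, -1111*, 0-001*, 0-010*, 0-011*, 0-101*, 0-111*, 00-01*, 00-10*, 00-11*, 000-1*, 0001-*, 001-1*, 0011-*, 01-00*, 01-01*, 01-11*, 010-0*, 010-1*, 0100-*, 0101-*, 011-1*, 0110-*, 1-101*, 10-00, 1010-, 11-11*, 111-1*
[col 2] --101, -1-11, -11-1, 0--01*, 0--11*, 0-0-1*, 0-01-, 0-1-1*, 00--1*, 00-1-, 01--1*, 01-0-, 010--
[col 3] 0---1
Prime implicants: --101, -1-11, -11-1, 0---1, 0-01-, 00-1-, 01-0-, 010--, 10-00, 1010-
PI chart (minterm → PIs covering it):
  1 | 0---1  (sole → essential)
  2 | 0-01-,00-1-
  3 | 0---1,0-01-,00-1-
  5 | --101,0---1
  6 | 00-1-  (sole → essential)
  7 | 0---1,00-1-
  8 | 01-0-,010--
  9 | 0---1,01-0-,010--
  10 | 0-01-,010--
  12 | 01-0-  (sole → essential)
  15 | -1-11,-11-1,0---1
  16 | 10-00  (sole → essential)
  20 | 10-00,1010-
  21 | --101,1010-
  27 | -1-11  (sole → essential)
  29 | --101,-11-1
  31 | -1-11,-11-1
Essential prime implicants: -1-11, 0---1, 00-1-, 01-0-, 10-00
Petrick residual → --101, 0-01-
Minimum SOP uses 7 PIs: cd'e + bde + a'e + a'c'd + a'b'd + a'bd' + ab'd'e'

7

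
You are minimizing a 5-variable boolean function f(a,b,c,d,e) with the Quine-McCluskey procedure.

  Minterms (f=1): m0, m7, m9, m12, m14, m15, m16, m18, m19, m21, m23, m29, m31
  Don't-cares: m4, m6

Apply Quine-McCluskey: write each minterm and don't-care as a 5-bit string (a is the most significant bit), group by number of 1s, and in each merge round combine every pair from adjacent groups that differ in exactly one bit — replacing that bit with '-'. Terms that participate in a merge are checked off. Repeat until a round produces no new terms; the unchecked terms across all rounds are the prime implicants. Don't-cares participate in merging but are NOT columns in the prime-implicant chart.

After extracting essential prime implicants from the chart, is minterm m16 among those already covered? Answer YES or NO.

Round 0: 00000✓ 00100✓ 00110✓ 00111✓ 01001 01100✓ 01110✓ 01111✓ 10000✓ 10010✓ 10011✓ 10101✓ 10111✓ 11101✓ 11111✓
Round 1: -0000 -0111✓ -1111✓ 0-100✓ 0-110✓ 0-111✓ 00-00 001-0✓ 0011-✓ 011-0✓ 0111-✓ 1-101✓ 1-111✓ 10-11 100-0 1001- 101-1✓ 111-1✓
Round 2: --111 0-1-0 0-11- 1-1-1
PIs = {--111, -0000, 0-1-0, 0-11-, 00-00, 01001, 1-1-1, 10-11, 100-0, 1001-}
Coverage chart:
  m0: -0000,00-00
  m7: --111,0-11-
  m9: 01001 ←essential
  m12: 0-1-0 ←essential
  m14: 0-1-0,0-11-
  m15: --111,0-11-
  m16: -0000,100-0
  m18: 100-0,1001-
  m19: 10-11,1001-
  m21: 1-1-1 ←essential
  m23: --111,1-1-1,10-11
  m29: 1-1-1 ←essential
  m31: --111,1-1-1
Essential: 0-1-0, 01001, 1-1-1

NO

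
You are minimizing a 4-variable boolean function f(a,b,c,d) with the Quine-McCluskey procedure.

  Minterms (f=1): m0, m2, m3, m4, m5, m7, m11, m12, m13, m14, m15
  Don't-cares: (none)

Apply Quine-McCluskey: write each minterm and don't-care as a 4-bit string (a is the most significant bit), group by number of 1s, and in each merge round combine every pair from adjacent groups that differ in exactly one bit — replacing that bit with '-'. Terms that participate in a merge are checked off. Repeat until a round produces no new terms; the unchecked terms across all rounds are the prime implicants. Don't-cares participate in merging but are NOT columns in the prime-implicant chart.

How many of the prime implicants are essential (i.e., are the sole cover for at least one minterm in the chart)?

size-2^0 implicants → 0000(✓)  0010(✓)  0011(✓)  0100(✓)  0101(✓)  0111(✓)  1011(✓)  1100(✓)  1101(✓)  1110(✓)  1111(✓)
size-2^1 implicants → -011(✓)  -100(✓)  -101(✓)  -111(✓)  0-00  0-11(✓)  00-0  001-  01-1(✓)  010-(✓)  1-11(✓)  11-0(✓)  11-1(✓)  110-(✓)  111-(✓)
size-2^2 implicants → --11  -1-1  -10-  11--
Unchecked terms (primes): --11, -1-1, -10-, 0-00, 00-0, 001-, 11--
Minterm coverage:
  m0 ⊆ 0-00,00-0
  m2 ⊆ 00-0,001-
  m3 ⊆ --11,001-
  m4 ⊆ -10-,0-00
  m5 ⊆ -1-1,-10-
  m7 ⊆ --11,-1-1
  m11 ⊆ --11 [E]
  m12 ⊆ -10-,11--
  m13 ⊆ -1-1,-10-,11--
  m14 ⊆ 11-- [E]
  m15 ⊆ --11,-1-1,11--
E = {--11, 11--}

2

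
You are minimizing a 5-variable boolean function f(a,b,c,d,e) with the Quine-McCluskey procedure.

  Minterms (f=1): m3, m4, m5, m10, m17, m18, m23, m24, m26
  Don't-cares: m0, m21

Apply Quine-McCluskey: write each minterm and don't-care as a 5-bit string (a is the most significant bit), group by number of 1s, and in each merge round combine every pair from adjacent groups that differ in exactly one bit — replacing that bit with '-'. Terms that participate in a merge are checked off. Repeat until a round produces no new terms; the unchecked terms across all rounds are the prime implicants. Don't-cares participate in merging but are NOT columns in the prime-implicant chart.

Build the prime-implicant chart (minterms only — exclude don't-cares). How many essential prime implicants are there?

6

Round 0: 00000✓ 00011 00100✓ 00101✓ 01010✓ 10001✓ 10010✓ 10101✓ 10111✓ 11000✓ 11010✓
Round 1: -0101 -1010 00-00 0010- 1-010 10-01 101-1 110-0
PIs = {-0101, -1010, 00-00, 00011, 0010-, 1-010, 10-01, 101-1, 110-0}
Coverage chart:
  m3: 00011 ←essential
  m4: 00-00,0010-
  m5: -0101,0010-
  m10: -1010 ←essential
  m17: 10-01 ←essential
  m18: 1-010 ←essential
  m23: 101-1 ←essential
  m24: 110-0 ←essential
  m26: -1010,1-010,110-0
Essential: -1010, 00011, 1-010, 10-01, 101-1, 110-0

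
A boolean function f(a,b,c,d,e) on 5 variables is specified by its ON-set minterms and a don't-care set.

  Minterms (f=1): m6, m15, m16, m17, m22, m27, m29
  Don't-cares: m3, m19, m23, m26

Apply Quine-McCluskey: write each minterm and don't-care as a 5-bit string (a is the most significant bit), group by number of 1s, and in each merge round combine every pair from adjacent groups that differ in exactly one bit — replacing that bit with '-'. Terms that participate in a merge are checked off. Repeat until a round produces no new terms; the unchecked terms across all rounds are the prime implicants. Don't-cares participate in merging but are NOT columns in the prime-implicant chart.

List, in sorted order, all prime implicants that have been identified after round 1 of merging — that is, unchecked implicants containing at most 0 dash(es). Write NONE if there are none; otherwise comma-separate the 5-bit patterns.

01111, 11101

Round 0: 00011✓ 00110✓ 01111 10000✓ 10001✓ 10011✓ 10110✓ 10111✓ 11010✓ 11011✓ 11101
Round 1: -0011 -0110 1-011 10-11 100-1 1000- 1011- 1101-
PIs = {-0011, -0110, 01111, 1-011, 10-11, 100-1, 1000-, 1011-, 1101-, 11101}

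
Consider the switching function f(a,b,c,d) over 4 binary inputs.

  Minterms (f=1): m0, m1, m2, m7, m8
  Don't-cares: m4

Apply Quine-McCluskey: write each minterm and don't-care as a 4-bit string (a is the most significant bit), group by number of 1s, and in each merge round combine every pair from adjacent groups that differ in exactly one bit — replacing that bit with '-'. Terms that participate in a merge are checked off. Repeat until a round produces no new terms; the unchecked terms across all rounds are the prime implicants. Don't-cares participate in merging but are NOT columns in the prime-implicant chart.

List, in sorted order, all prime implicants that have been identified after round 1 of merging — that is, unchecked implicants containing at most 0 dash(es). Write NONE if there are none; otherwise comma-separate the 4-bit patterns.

0111

size-2^0 implicants → 0000(✓)  0001(✓)  0010(✓)  0100(✓)  0111  1000(✓)
size-2^1 implicants → -000  0-00  00-0  000-
Unchecked terms (primes): -000, 0-00, 00-0, 000-, 0111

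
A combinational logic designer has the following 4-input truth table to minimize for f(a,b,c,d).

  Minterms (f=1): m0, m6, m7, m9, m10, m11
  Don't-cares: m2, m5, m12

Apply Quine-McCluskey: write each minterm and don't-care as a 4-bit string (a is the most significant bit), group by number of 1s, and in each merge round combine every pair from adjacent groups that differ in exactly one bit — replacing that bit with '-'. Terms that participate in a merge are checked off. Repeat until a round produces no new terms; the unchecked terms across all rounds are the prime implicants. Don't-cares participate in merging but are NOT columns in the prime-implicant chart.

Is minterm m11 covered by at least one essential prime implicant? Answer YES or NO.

YES

[col 0] 0000*, 0010*, 0101*, 0110*, 0111*, 1001*, 1010*, 1011*, 1100
[col 1] -010, 0-10, 00-0, 01-1, 011-, 10-1, 101-
Prime implicants: -010, 0-10, 00-0, 01-1, 011-, 10-1, 101-, 1100
PI chart (minterm → PIs covering it):
  0 | 00-0  (sole → essential)
  6 | 0-10,011-
  7 | 01-1,011-
  9 | 10-1  (sole → essential)
  10 | -010,101-
  11 | 10-1,101-
Essential prime implicants: 00-0, 10-1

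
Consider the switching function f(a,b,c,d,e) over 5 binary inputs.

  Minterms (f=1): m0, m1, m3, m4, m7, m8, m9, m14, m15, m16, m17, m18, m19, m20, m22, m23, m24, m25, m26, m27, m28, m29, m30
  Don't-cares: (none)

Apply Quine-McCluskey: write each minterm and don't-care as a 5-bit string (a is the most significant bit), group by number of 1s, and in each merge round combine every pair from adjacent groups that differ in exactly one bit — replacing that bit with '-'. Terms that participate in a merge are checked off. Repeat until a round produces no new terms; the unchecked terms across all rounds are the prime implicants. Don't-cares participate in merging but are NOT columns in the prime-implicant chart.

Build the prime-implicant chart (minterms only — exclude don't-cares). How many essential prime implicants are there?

Round 0: 00000✓ 00001✓ 00011✓ 00100✓ 00111✓ 01000✓ 01001✓ 01110✓ 01111✓ 10000✓ 10001✓ 10010✓ 10011✓ 10100✓ 10110✓ 10111✓ 11000✓ 11001✓ 11010✓ 11011✓ 11100✓ 11101✓ 11110✓
Round 1: -0000✓ -0001✓ -0011✓ -0100✓ -0111✓ -1000✓ -1001✓ -1110 0-000✓ 0-001✓ 0-111 00-00✓ 00-11✓ 000-1✓ 0000-✓ 0100-✓ 0111- 1-000✓ 1-001✓ 1-010✓ 1-011✓ 1-100✓ 1-110✓ 10-00✓ 10-10✓ 10-11✓ 100-0✓ 100-1✓ 1000-✓ 1001-✓ 101-0✓ 1011-✓ 11-00✓ 11-01✓ 11-10✓ 110-0✓ 110-1✓ 1100-✓ 1101-✓ 111-0✓ 1110-✓
Round 2: --000✓ --001✓ -0-00 -0-11 -00-1 -000-✓ -100-✓ 0-00-✓ 1--00✓ 1--10✓ 1-0-0✓ 1-0-1✓ 1-00-✓ 1-01-✓ 1-1-0✓ 10--0✓ 10-1- 100--✓ 11--0✓ 11-0- 110--✓
Round 3: --00- 1---0 1-0--
PIs = {--00-, -0-00, -0-11, -00-1, -1110, 0-111, 0111-, 1---0, 1-0--, 10-1-, 11-0-}
Coverage chart:
  m0: --00-,-0-00
  m1: --00-,-00-1
  m3: -0-11,-00-1
  m4: -0-00 ←essential
  m7: -0-11,0-111
  m8: --00- ←essential
  m9: --00- ←essential
  m14: -1110,0111-
  m15: 0-111,0111-
  m16: --00-,-0-00,1---0,1-0--
  m17: --00-,-00-1,1-0--
  m18: 1---0,1-0--,10-1-
  m19: -0-11,-00-1,1-0--,10-1-
  m20: -0-00,1---0
  m22: 1---0,10-1-
  m23: -0-11,10-1-
  m24: --00-,1---0,1-0--,11-0-
  m25: --00-,1-0--,11-0-
  m26: 1---0,1-0--
  m27: 1-0-- ←essential
  m28: 1---0,11-0-
  m29: 11-0- ←essential
  m30: -1110,1---0
Essential: --00-, -0-00, 1-0--, 11-0-

4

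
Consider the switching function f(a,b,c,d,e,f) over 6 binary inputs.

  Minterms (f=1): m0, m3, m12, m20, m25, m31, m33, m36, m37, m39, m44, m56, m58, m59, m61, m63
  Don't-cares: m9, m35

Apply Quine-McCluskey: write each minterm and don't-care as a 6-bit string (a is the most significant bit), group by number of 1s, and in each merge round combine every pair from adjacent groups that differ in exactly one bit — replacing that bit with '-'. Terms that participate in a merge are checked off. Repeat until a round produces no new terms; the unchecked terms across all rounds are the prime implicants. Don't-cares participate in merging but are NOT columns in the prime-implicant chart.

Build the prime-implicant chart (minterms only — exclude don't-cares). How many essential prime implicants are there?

9

size-2^0 implicants → 000000  000011(✓)  001001(✓)  001100(✓)  010100  011001(✓)  011111(✓)  100001(✓)  100011(✓)  100100(✓)  100101(✓)  100111(✓)  101100(✓)  111000(✓)  111010(✓)  111011(✓)  111101(✓)  111111(✓)
size-2^1 implicants → -00011  -01100  -11111  0-1001  10-100  100-01(✓)  100-11(✓)  1000-1(✓)  1001-1(✓)  10010-  111-11  1110-0  11101-  1111-1
size-2^2 implicants → 100--1
Unchecked terms (primes): -00011, -01100, -11111, 0-1001, 000000, 010100, 10-100, 100--1, 10010-, 111-11, 1110-0, 11101-, 1111-1
Minterm coverage:
  m0 ⊆ 000000 [E]
  m3 ⊆ -00011 [E]
  m12 ⊆ -01100 [E]
  m20 ⊆ 010100 [E]
  m25 ⊆ 0-1001 [E]
  m31 ⊆ -11111 [E]
  m33 ⊆ 100--1 [E]
  m36 ⊆ 10-100,10010-
  m37 ⊆ 100--1,10010-
  m39 ⊆ 100--1 [E]
  m44 ⊆ -01100,10-100
  m56 ⊆ 1110-0 [E]
  m58 ⊆ 1110-0,11101-
  m59 ⊆ 111-11,11101-
  m61 ⊆ 1111-1 [E]
  m63 ⊆ -11111,111-11,1111-1
E = {-00011, -01100, -11111, 0-1001, 000000, 010100, 100--1, 1110-0, 1111-1}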